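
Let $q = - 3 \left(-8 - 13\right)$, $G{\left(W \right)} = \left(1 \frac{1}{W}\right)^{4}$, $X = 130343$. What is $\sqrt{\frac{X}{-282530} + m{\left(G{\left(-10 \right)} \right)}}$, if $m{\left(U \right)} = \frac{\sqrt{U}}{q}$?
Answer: $\frac{i \sqrt{16234593611327}}{5933130} \approx 0.6791 i$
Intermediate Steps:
$G{\left(W \right)} = \frac{1}{W^{4}}$ ($G{\left(W \right)} = \left(\frac{1}{W}\right)^{4} = \frac{1}{W^{4}}$)
$q = 63$ ($q = \left(-3\right) \left(-21\right) = 63$)
$m{\left(U \right)} = \frac{\sqrt{U}}{63}$
$\sqrt{\frac{X}{-282530} + m{\left(G{\left(-10 \right)} \right)}} = \sqrt{\frac{130343}{-282530} + \frac{\sqrt{\frac{1}{10000}}}{63}} = \sqrt{130343 \left(- \frac{1}{282530}\right) + \frac{1}{63 \cdot 100}} = \sqrt{- \frac{130343}{282530} + \frac{1}{63} \cdot \frac{1}{100}} = \sqrt{- \frac{130343}{282530} + \frac{1}{6300}} = \sqrt{- \frac{82087837}{177993900}} = \frac{i \sqrt{16234593611327}}{5933130}$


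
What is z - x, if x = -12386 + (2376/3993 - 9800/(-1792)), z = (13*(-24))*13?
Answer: 32230281/3872 ≈ 8323.9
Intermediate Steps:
z = -4056 (z = -312*13 = -4056)
x = -47935113/3872 (x = -12386 + (2376*(1/3993) - 9800*(-1/1792)) = -12386 + (72/121 + 175/32) = -12386 + 23479/3872 = -47935113/3872 ≈ -12380.)
z - x = -4056 - 1*(-47935113/3872) = -4056 + 47935113/3872 = 32230281/3872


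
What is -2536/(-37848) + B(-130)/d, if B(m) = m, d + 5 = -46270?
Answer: 339649/4865045 ≈ 0.069814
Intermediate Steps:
d = -46275 (d = -5 - 46270 = -46275)
-2536/(-37848) + B(-130)/d = -2536/(-37848) - 130/(-46275) = -2536*(-1/37848) - 130*(-1/46275) = 317/4731 + 26/9255 = 339649/4865045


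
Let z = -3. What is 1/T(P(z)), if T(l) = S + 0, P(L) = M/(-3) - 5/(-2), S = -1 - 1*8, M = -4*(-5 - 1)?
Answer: -⅑ ≈ -0.11111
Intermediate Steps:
M = 24 (M = -4*(-6) = 24)
S = -9 (S = -1 - 8 = -9)
P(L) = -11/2 (P(L) = 24/(-3) - 5/(-2) = 24*(-⅓) - 5*(-½) = -8 + 5/2 = -11/2)
T(l) = -9 (T(l) = -9 + 0 = -9)
1/T(P(z)) = 1/(-9) = -⅑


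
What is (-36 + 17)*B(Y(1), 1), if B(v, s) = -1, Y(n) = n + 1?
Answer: 19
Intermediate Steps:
Y(n) = 1 + n
(-36 + 17)*B(Y(1), 1) = (-36 + 17)*(-1) = -19*(-1) = 19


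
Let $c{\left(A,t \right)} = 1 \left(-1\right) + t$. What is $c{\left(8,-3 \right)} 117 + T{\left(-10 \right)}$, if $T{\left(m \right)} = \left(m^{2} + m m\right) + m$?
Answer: $-278$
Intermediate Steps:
$T{\left(m \right)} = m + 2 m^{2}$ ($T{\left(m \right)} = \left(m^{2} + m^{2}\right) + m = 2 m^{2} + m = m + 2 m^{2}$)
$c{\left(A,t \right)} = -1 + t$
$c{\left(8,-3 \right)} 117 + T{\left(-10 \right)} = \left(-1 - 3\right) 117 - 10 \left(1 + 2 \left(-10\right)\right) = \left(-4\right) 117 - 10 \left(1 - 20\right) = -468 - -190 = -468 + 190 = -278$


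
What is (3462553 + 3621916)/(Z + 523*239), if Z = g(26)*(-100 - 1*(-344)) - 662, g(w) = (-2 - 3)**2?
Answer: 7084469/130435 ≈ 54.314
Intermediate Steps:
g(w) = 25 (g(w) = (-5)**2 = 25)
Z = 5438 (Z = 25*(-100 - 1*(-344)) - 662 = 25*(-100 + 344) - 662 = 25*244 - 662 = 6100 - 662 = 5438)
(3462553 + 3621916)/(Z + 523*239) = (3462553 + 3621916)/(5438 + 523*239) = 7084469/(5438 + 124997) = 7084469/130435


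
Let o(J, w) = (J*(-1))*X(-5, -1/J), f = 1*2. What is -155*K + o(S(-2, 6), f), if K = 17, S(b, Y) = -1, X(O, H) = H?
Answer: -2634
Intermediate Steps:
f = 2
o(J, w) = 1 (o(J, w) = (J*(-1))*(-1/J) = (-J)*(-1/J) = 1)
-155*K + o(S(-2, 6), f) = -155*17 + 1 = -2635 + 1 = -2634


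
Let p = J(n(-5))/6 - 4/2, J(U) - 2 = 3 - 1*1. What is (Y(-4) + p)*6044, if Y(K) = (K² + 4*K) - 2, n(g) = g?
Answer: -60440/3 ≈ -20147.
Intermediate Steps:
J(U) = 4 (J(U) = 2 + (3 - 1*1) = 2 + (3 - 1) = 2 + 2 = 4)
p = -4/3 (p = 4/6 - 4/2 = 4*(⅙) - 4*½ = ⅔ - 2 = -4/3 ≈ -1.3333)
Y(K) = -2 + K² + 4*K
(Y(-4) + p)*6044 = ((-2 + (-4)² + 4*(-4)) - 4/3)*6044 = ((-2 + 16 - 16) - 4/3)*6044 = (-2 - 4/3)*6044 = -10/3*6044 = -60440/3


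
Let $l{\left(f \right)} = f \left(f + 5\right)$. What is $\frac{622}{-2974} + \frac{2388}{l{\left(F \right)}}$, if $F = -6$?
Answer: $\frac{591515}{1487} \approx 397.79$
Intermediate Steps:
$l{\left(f \right)} = f \left(5 + f\right)$
$\frac{622}{-2974} + \frac{2388}{l{\left(F \right)}} = \frac{622}{-2974} + \frac{2388}{\left(-6\right) \left(5 - 6\right)} = 622 \left(- \frac{1}{2974}\right) + \frac{2388}{\left(-6\right) \left(-1\right)} = - \frac{311}{1487} + \frac{2388}{6} = - \frac{311}{1487} + 2388 \cdot \frac{1}{6} = - \frac{311}{1487} + 398 = \frac{591515}{1487}$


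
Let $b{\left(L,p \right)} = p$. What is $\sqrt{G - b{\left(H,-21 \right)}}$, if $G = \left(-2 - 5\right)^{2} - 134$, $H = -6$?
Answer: $8 i \approx 8.0 i$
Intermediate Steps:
$G = -85$ ($G = \left(-7\right)^{2} - 134 = 49 - 134 = -85$)
$\sqrt{G - b{\left(H,-21 \right)}} = \sqrt{-85 - -21} = \sqrt{-85 + 21} = \sqrt{-64} = 8 i$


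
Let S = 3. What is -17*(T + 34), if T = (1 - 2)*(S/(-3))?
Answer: -595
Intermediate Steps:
T = 1 (T = (1 - 2)*(3/(-3)) = -3*(-1)/3 = -1*(-1) = 1)
-17*(T + 34) = -17*(1 + 34) = -17*35 = -595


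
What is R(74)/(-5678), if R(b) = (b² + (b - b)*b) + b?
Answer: -2775/2839 ≈ -0.97746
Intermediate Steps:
R(b) = b + b² (R(b) = (b² + 0*b) + b = (b² + 0) + b = b² + b = b + b²)
R(74)/(-5678) = (74*(1 + 74))/(-5678) = (74*75)*(-1/5678) = 5550*(-1/5678) = -2775/2839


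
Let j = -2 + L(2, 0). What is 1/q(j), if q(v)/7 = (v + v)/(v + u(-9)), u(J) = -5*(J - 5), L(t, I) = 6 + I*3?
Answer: 37/28 ≈ 1.3214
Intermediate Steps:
L(t, I) = 6 + 3*I
j = 4 (j = -2 + (6 + 3*0) = -2 + (6 + 0) = -2 + 6 = 4)
u(J) = 25 - 5*J (u(J) = -5*(-5 + J) = 25 - 5*J)
q(v) = 14*v/(70 + v) (q(v) = 7*((v + v)/(v + (25 - 5*(-9)))) = 7*((2*v)/(v + (25 + 45))) = 7*((2*v)/(v + 70)) = 7*((2*v)/(70 + v)) = 7*(2*v/(70 + v)) = 14*v/(70 + v))
1/q(j) = 1/(14*4/(70 + 4)) = 1/(14*4/74) = 1/(14*4*(1/74)) = 1/(28/37) = 37/28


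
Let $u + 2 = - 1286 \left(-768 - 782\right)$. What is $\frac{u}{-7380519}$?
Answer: $- \frac{1993298}{7380519} \approx -0.27008$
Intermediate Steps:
$u = 1993298$ ($u = -2 - 1286 \left(-768 - 782\right) = -2 - -1993300 = -2 + 1993300 = 1993298$)
$\frac{u}{-7380519} = \frac{1993298}{-7380519} = 1993298 \left(- \frac{1}{7380519}\right) = - \frac{1993298}{7380519}$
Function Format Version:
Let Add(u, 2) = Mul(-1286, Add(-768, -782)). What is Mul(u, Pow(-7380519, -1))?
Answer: Rational(-1993298, 7380519) ≈ -0.27008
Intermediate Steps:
u = 1993298 (u = Add(-2, Mul(-1286, Add(-768, -782))) = Add(-2, Mul(-1286, -1550)) = Add(-2, 1993300) = 1993298)
Mul(u, Pow(-7380519, -1)) = Mul(1993298, Pow(-7380519, -1)) = Mul(1993298, Rational(-1, 7380519)) = Rational(-1993298, 7380519)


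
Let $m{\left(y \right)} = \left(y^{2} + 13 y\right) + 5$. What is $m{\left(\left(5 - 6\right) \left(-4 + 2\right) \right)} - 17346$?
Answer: $-17311$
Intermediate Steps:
$m{\left(y \right)} = 5 + y^{2} + 13 y$
$m{\left(\left(5 - 6\right) \left(-4 + 2\right) \right)} - 17346 = \left(5 + \left(\left(5 - 6\right) \left(-4 + 2\right)\right)^{2} + 13 \left(5 - 6\right) \left(-4 + 2\right)\right) - 17346 = \left(5 + \left(\left(-1\right) \left(-2\right)\right)^{2} + 13 \left(\left(-1\right) \left(-2\right)\right)\right) - 17346 = \left(5 + 2^{2} + 13 \cdot 2\right) - 17346 = \left(5 + 4 + 26\right) - 17346 = 35 - 17346 = -17311$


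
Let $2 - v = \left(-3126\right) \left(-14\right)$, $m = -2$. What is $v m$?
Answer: $87524$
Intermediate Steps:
$v = -43762$ ($v = 2 - \left(-3126\right) \left(-14\right) = 2 - 43764 = -43762$)
$v m = \left(-43762\right) \left(-2\right) = 87524$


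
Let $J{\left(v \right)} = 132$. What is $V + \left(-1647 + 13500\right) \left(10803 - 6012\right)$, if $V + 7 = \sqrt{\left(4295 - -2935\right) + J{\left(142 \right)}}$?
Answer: $56787716 + 3 \sqrt{818} \approx 5.6788 \cdot 10^{7}$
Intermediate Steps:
$V = -7 + 3 \sqrt{818}$ ($V = -7 + \sqrt{\left(4295 - -2935\right) + 132} = -7 + \sqrt{\left(4295 + 2935\right) + 132} = -7 + \sqrt{7230 + 132} = -7 + \sqrt{7362} = -7 + 3 \sqrt{818} \approx 78.802$)
$V + \left(-1647 + 13500\right) \left(10803 - 6012\right) = \left(-7 + 3 \sqrt{818}\right) + \left(-1647 + 13500\right) \left(10803 - 6012\right) = \left(-7 + 3 \sqrt{818}\right) + 11853 \cdot 4791 = \left(-7 + 3 \sqrt{818}\right) + 56787723 = 56787716 + 3 \sqrt{818}$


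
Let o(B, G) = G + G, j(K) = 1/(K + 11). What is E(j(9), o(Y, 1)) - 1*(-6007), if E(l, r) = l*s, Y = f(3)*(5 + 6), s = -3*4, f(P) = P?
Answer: 30032/5 ≈ 6006.4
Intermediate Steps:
j(K) = 1/(11 + K)
s = -12
Y = 33 (Y = 3*(5 + 6) = 3*11 = 33)
o(B, G) = 2*G
E(l, r) = -12*l (E(l, r) = l*(-12) = -12*l)
E(j(9), o(Y, 1)) - 1*(-6007) = -12/(11 + 9) - 1*(-6007) = -12/20 + 6007 = -12*1/20 + 6007 = -⅗ + 6007 = 30032/5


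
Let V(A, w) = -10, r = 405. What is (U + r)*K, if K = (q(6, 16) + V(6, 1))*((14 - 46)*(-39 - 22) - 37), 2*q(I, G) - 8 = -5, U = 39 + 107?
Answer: -17937805/2 ≈ -8.9689e+6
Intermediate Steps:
U = 146
q(I, G) = 3/2 (q(I, G) = 4 + (½)*(-5) = 4 - 5/2 = 3/2)
K = -32555/2 (K = (3/2 - 10)*((14 - 46)*(-39 - 22) - 37) = -17*(-32*(-61) - 37)/2 = -17*(1952 - 37)/2 = -17/2*1915 = -32555/2 ≈ -16278.)
(U + r)*K = (146 + 405)*(-32555/2) = 551*(-32555/2) = -17937805/2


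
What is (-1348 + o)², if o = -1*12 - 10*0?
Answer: 1849600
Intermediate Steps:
o = -12 (o = -12 + 0 = -12)
(-1348 + o)² = (-1348 - 12)² = (-1360)² = 1849600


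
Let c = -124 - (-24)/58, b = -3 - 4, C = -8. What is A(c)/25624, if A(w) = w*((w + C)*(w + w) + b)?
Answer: -12251546048/78117967 ≈ -156.83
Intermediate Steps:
b = -7
c = -3584/29 (c = -124 - (-24)/58 = -124 - 1*(-12/29) = -124 + 12/29 = -3584/29 ≈ -123.59)
A(w) = w*(-7 + 2*w*(-8 + w)) (A(w) = w*((w - 8)*(w + w) - 7) = w*((-8 + w)*(2*w) - 7) = w*(2*w*(-8 + w) - 7) = w*(-7 + 2*w*(-8 + w)))
A(c)/25624 = -3584*(-7 - 16*(-3584/29) + 2*(-3584/29)**2)/29/25624 = -3584*(-7 + 57344/29 + 2*(12845056/841))/29*(1/25624) = -3584*(-7 + 57344/29 + 25690112/841)/29*(1/25624) = -3584/29*27347201/841*(1/25624) = -98012368384/24389*1/25624 = -12251546048/78117967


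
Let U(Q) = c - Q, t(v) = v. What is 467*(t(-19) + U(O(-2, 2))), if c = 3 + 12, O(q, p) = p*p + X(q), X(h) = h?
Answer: -2802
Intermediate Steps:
O(q, p) = q + p² (O(q, p) = p*p + q = p² + q = q + p²)
c = 15
U(Q) = 15 - Q
467*(t(-19) + U(O(-2, 2))) = 467*(-19 + (15 - (-2 + 2²))) = 467*(-19 + (15 - (-2 + 4))) = 467*(-19 + (15 - 1*2)) = 467*(-19 + (15 - 2)) = 467*(-19 + 13) = 467*(-6) = -2802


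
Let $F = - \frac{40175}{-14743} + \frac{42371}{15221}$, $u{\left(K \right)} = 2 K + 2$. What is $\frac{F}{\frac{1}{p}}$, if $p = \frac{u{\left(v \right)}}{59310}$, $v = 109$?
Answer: $\frac{9065315072}{443645132331} \approx 0.020434$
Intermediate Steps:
$u{\left(K \right)} = 2 + 2 K$
$p = \frac{22}{5931}$ ($p = \frac{2 + 2 \cdot 109}{59310} = \left(2 + 218\right) \frac{1}{59310} = 220 \cdot \frac{1}{59310} = \frac{22}{5931} \approx 0.0037093$)
$F = \frac{1236179328}{224403203}$ ($F = \left(-40175\right) \left(- \frac{1}{14743}\right) + 42371 \cdot \frac{1}{15221} = \frac{40175}{14743} + \frac{42371}{15221} = \frac{1236179328}{224403203} \approx 5.5087$)
$\frac{F}{\frac{1}{p}} = \frac{1236179328}{224403203 \frac{1}{\frac{22}{5931}}} = \frac{1236179328}{224403203 \cdot \frac{5931}{22}} = \frac{1236179328}{224403203} \cdot \frac{22}{5931} = \frac{9065315072}{443645132331}$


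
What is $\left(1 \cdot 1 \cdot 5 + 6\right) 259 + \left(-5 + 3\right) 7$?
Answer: $2835$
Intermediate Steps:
$\left(1 \cdot 1 \cdot 5 + 6\right) 259 + \left(-5 + 3\right) 7 = \left(1 \cdot 5 + 6\right) 259 - 14 = \left(5 + 6\right) 259 - 14 = 11 \cdot 259 - 14 = 2849 - 14 = 2835$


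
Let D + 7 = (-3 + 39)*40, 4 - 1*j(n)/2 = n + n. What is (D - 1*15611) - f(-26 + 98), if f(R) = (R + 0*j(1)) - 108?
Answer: -14142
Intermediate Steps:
j(n) = 8 - 4*n (j(n) = 8 - 2*(n + n) = 8 - 4*n)
D = 1433 (D = -7 + (-3 + 39)*40 = -7 + 36*40 = -7 + 1440 = 1433)
f(R) = -108 + R (f(R) = (R + 0*(8 - 4*1)) - 108 = (R + 0*(8 - 4)) - 108 = (R + 0*4) - 108 = (R + 0) - 108 = R - 108 = -108 + R)
(D - 1*15611) - f(-26 + 98) = (1433 - 1*15611) - (-108 + (-26 + 98)) = (1433 - 15611) - (-108 + 72) = -14178 - 1*(-36) = -14178 + 36 = -14142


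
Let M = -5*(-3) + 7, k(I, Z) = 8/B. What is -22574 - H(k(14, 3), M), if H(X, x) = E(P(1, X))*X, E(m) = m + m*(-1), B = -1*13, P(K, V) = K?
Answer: -22574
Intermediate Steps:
B = -13
E(m) = 0 (E(m) = m - m = 0)
k(I, Z) = -8/13 (k(I, Z) = 8/(-13) = 8*(-1/13) = -8/13)
M = 22 (M = 15 + 7 = 22)
H(X, x) = 0 (H(X, x) = 0*X = 0)
-22574 - H(k(14, 3), M) = -22574 - 1*0 = -22574 + 0 = -22574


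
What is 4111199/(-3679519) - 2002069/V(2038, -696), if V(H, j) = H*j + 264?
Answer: 1536214282195/5218234973496 ≈ 0.29439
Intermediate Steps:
V(H, j) = 264 + H*j
4111199/(-3679519) - 2002069/V(2038, -696) = 4111199/(-3679519) - 2002069/(264 + 2038*(-696)) = 4111199*(-1/3679519) - 2002069/(264 - 1418448) = -4111199/3679519 - 2002069/(-1418184) = -4111199/3679519 - 2002069*(-1/1418184) = -4111199/3679519 + 2002069/1418184 = 1536214282195/5218234973496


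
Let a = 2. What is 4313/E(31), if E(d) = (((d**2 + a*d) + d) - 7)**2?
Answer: 4313/1096209 ≈ 0.0039345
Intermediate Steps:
E(d) = (-7 + d**2 + 3*d)**2 (E(d) = (((d**2 + 2*d) + d) - 7)**2 = ((d**2 + 3*d) - 7)**2 = (-7 + d**2 + 3*d)**2)
4313/E(31) = 4313/((-7 + 31**2 + 3*31)**2) = 4313/((-7 + 961 + 93)**2) = 4313/(1047**2) = 4313/1096209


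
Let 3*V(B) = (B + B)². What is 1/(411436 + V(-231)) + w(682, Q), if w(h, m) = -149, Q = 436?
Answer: -71905015/482584 ≈ -149.00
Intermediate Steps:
V(B) = 4*B²/3 (V(B) = (B + B)²/3 = (2*B)²/3 = (4*B²)/3 = 4*B²/3)
1/(411436 + V(-231)) + w(682, Q) = 1/(411436 + (4/3)*(-231)²) - 149 = 1/(411436 + (4/3)*53361) - 149 = 1/(411436 + 71148) - 149 = 1/482584 - 149 = -71905015/482584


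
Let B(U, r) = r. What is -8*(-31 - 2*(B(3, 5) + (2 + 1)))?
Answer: 376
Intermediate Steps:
-8*(-31 - 2*(B(3, 5) + (2 + 1))) = -8*(-31 - 2*(5 + (2 + 1))) = -8*(-31 - 2*(5 + 3)) = -8*(-31 - 2*8) = -8*(-31 - 16) = -8*(-47) = 376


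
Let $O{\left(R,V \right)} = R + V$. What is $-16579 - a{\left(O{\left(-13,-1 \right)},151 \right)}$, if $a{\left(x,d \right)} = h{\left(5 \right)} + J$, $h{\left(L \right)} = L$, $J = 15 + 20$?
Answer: $-16619$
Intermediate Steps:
$J = 35$
$a{\left(x,d \right)} = 40$ ($a{\left(x,d \right)} = 5 + 35 = 40$)
$-16579 - a{\left(O{\left(-13,-1 \right)},151 \right)} = -16579 - 40 = -16619$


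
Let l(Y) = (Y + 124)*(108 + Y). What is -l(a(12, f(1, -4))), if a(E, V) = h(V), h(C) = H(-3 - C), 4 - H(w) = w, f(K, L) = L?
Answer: -14097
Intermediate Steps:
H(w) = 4 - w
h(C) = 7 + C (h(C) = 4 - (-3 - C) = 4 + (3 + C) = 7 + C)
a(E, V) = 7 + V
l(Y) = (108 + Y)*(124 + Y) (l(Y) = (124 + Y)*(108 + Y) = (108 + Y)*(124 + Y))
-l(a(12, f(1, -4))) = -(13392 + (7 - 4)² + 232*(7 - 4)) = -(13392 + 3² + 232*3) = -(13392 + 9 + 696) = -1*14097 = -14097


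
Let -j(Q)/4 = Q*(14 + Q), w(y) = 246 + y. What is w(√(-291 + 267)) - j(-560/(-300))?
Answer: 82006/225 + 2*I*√6 ≈ 364.47 + 4.899*I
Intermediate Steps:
j(Q) = -4*Q*(14 + Q)
w(√(-291 + 267)) - j(-560/(-300)) = (246 + √(-291 + 267)) - (-4)*(-560/(-300))*(14 - 560/(-300)) = (246 + √(-24)) - (-4)*(-560*(-1/300))*(14 - 560*(-1/300)) = (246 + 2*I*√6) - (-4)*28*(14 + 28/15)/15 = (246 + 2*I*√6) - (-4)*28*238/(15*15) = (246 + 2*I*√6) - 1*(-26656/225) = (246 + 2*I*√6) + 26656/225 = 82006/225 + 2*I*√6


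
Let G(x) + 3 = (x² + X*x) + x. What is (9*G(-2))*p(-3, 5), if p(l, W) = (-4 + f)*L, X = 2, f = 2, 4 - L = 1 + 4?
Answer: -90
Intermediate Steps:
L = -1 (L = 4 - (1 + 4) = 4 - 1*5 = 4 - 5 = -1)
p(l, W) = 2 (p(l, W) = (-4 + 2)*(-1) = -2*(-1) = 2)
G(x) = -3 + x² + 3*x (G(x) = -3 + ((x² + 2*x) + x) = -3 + (x² + 3*x) = -3 + x² + 3*x)
(9*G(-2))*p(-3, 5) = (9*(-3 + (-2)² + 3*(-2)))*2 = (9*(-3 + 4 - 6))*2 = (9*(-5))*2 = -45*2 = -90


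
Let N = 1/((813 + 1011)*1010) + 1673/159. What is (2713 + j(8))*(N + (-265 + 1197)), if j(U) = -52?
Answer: 81627632281571/32546240 ≈ 2.5081e+6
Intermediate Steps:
N = 1027355893/97638720 (N = (1/1010)/1824 + 1673*(1/159) = (1/1824)*(1/1010) + 1673/159 = 1/1842240 + 1673/159 = 1027355893/97638720 ≈ 10.522)
(2713 + j(8))*(N + (-265 + 1197)) = (2713 - 52)*(1027355893/97638720 + (-265 + 1197)) = 2661*(1027355893/97638720 + 932) = 2661*(92026642933/97638720) = 81627632281571/32546240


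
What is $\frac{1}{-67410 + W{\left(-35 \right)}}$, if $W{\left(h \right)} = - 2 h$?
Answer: $- \frac{1}{67340} \approx -1.485 \cdot 10^{-5}$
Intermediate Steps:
$\frac{1}{-67410 + W{\left(-35 \right)}} = \frac{1}{-67410 - -70} = \frac{1}{-67410 + 70} = \frac{1}{-67340} = - \frac{1}{67340}$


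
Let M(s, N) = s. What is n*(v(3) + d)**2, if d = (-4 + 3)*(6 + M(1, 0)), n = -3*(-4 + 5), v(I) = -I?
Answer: -300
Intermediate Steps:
n = -3 (n = -3*1 = -3)
d = -7 (d = (-4 + 3)*(6 + 1) = -1*7 = -7)
n*(v(3) + d)**2 = -3*(-1*3 - 7)**2 = -3*(-3 - 7)**2 = -3*(-10)**2 = -3*100 = -300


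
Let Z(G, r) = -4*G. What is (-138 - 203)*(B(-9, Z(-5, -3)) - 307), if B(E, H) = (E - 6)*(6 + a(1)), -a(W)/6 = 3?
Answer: 43307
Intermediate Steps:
a(W) = -18 (a(W) = -6*3 = -18)
B(E, H) = 72 - 12*E (B(E, H) = (E - 6)*(6 - 18) = (-6 + E)*(-12) = 72 - 12*E)
(-138 - 203)*(B(-9, Z(-5, -3)) - 307) = (-138 - 203)*((72 - 12*(-9)) - 307) = -341*((72 + 108) - 307) = -341*(180 - 307) = -341*(-127) = 43307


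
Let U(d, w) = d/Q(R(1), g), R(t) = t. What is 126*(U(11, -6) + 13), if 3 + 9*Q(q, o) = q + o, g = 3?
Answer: 14112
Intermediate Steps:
Q(q, o) = -1/3 + o/9 + q/9 (Q(q, o) = -1/3 + (q + o)/9 = -1/3 + (o + q)/9 = -1/3 + (o/9 + q/9) = -1/3 + o/9 + q/9)
U(d, w) = 9*d (U(d, w) = d/(-1/3 + (1/9)*3 + (1/9)*1) = d/(-1/3 + 1/3 + 1/9) = d/(1/9) = d*9 = 9*d)
126*(U(11, -6) + 13) = 126*(9*11 + 13) = 126*(99 + 13) = 126*112 = 14112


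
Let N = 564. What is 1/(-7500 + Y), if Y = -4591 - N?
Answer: -1/12655 ≈ -7.9020e-5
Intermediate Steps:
Y = -5155 (Y = -4591 - 1*564 = -4591 - 564 = -5155)
1/(-7500 + Y) = 1/(-7500 - 5155) = 1/(-12655) = -1/12655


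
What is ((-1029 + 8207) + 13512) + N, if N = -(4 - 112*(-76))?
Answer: 12174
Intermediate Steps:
N = -8516 (N = -(4 + 8512) = -1*8516 = -8516)
((-1029 + 8207) + 13512) + N = ((-1029 + 8207) + 13512) - 8516 = (7178 + 13512) - 8516 = 20690 - 8516 = 12174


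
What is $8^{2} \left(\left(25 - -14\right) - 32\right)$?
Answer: $448$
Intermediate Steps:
$8^{2} \left(\left(25 - -14\right) - 32\right) = 64 \left(\left(25 + 14\right) - 32\right) = 64 \left(39 - 32\right) = 64 \cdot 7 = 448$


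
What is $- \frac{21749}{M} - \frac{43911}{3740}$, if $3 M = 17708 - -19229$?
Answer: $- \frac{109762611}{8126140} \approx -13.507$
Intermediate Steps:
$M = \frac{36937}{3}$ ($M = \frac{17708 - -19229}{3} = \frac{17708 + 19229}{3} = \frac{1}{3} \cdot 36937 = \frac{36937}{3} \approx 12312.0$)
$- \frac{21749}{M} - \frac{43911}{3740} = - \frac{21749}{\frac{36937}{3}} - \frac{43911}{3740} = \left(-21749\right) \frac{3}{36937} - \frac{2583}{220} = - \frac{65247}{36937} - \frac{2583}{220} = - \frac{109762611}{8126140}$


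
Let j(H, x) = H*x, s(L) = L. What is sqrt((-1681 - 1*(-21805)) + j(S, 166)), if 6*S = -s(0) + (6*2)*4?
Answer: 2*sqrt(5363) ≈ 146.47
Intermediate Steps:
S = 8 (S = (-1*0 + (6*2)*4)/6 = (0 + 12*4)/6 = (0 + 48)/6 = (1/6)*48 = 8)
sqrt((-1681 - 1*(-21805)) + j(S, 166)) = sqrt((-1681 - 1*(-21805)) + 8*166) = sqrt((-1681 + 21805) + 1328) = sqrt(20124 + 1328) = sqrt(21452) = 2*sqrt(5363)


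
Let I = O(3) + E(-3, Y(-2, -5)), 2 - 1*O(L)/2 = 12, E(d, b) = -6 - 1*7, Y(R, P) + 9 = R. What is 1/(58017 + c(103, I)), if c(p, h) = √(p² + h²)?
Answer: 58017/3365960591 - √11698/3365960591 ≈ 1.7204e-5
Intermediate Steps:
Y(R, P) = -9 + R
E(d, b) = -13 (E(d, b) = -6 - 7 = -13)
O(L) = -20 (O(L) = 4 - 2*12 = 4 - 24 = -20)
I = -33 (I = -20 - 13 = -33)
c(p, h) = √(h² + p²)
1/(58017 + c(103, I)) = 1/(58017 + √((-33)² + 103²)) = 1/(58017 + √(1089 + 10609)) = 1/(58017 + √11698)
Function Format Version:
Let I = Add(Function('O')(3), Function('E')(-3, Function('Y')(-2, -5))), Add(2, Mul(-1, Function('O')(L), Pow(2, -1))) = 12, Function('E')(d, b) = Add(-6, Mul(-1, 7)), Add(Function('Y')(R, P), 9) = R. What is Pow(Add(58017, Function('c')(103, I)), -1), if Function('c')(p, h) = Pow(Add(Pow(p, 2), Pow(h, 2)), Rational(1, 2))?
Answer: Add(Rational(58017, 3365960591), Mul(Rational(-1, 3365960591), Pow(11698, Rational(1, 2)))) ≈ 1.7204e-5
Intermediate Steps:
Function('Y')(R, P) = Add(-9, R)
Function('E')(d, b) = -13 (Function('E')(d, b) = Add(-6, -7) = -13)
Function('O')(L) = -20 (Function('O')(L) = Add(4, Mul(-2, 12)) = Add(4, -24) = -20)
I = -33 (I = Add(-20, -13) = -33)
Function('c')(p, h) = Pow(Add(Pow(h, 2), Pow(p, 2)), Rational(1, 2))
Pow(Add(58017, Function('c')(103, I)), -1) = Pow(Add(58017, Pow(Add(Pow(-33, 2), Pow(103, 2)), Rational(1, 2))), -1) = Pow(Add(58017, Pow(Add(1089, 10609), Rational(1, 2))), -1) = Pow(Add(58017, Pow(11698, Rational(1, 2))), -1)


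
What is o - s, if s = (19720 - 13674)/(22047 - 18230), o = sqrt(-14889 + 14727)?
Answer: -6046/3817 + 9*I*sqrt(2) ≈ -1.584 + 12.728*I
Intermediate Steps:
o = 9*I*sqrt(2) (o = sqrt(-162) = 9*I*sqrt(2) ≈ 12.728*I)
s = 6046/3817 ≈ 1.5840
o - s = 9*I*sqrt(2) - 1*6046/3817 = 9*I*sqrt(2) - 6046/3817 = -6046/3817 + 9*I*sqrt(2)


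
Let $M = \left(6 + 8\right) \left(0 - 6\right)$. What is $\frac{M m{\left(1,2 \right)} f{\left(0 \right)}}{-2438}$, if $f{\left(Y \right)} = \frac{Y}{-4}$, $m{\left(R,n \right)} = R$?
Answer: $0$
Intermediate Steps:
$M = -84$ ($M = 14 \left(-6\right) = -84$)
$f{\left(Y \right)} = - \frac{Y}{4}$ ($f{\left(Y \right)} = Y \left(- \frac{1}{4}\right) = - \frac{Y}{4}$)
$\frac{M m{\left(1,2 \right)} f{\left(0 \right)}}{-2438} = \frac{\left(-84\right) 1 \left(\left(- \frac{1}{4}\right) 0\right)}{-2438} = \left(-84\right) 0 \left(- \frac{1}{2438}\right) = 0 \left(- \frac{1}{2438}\right) = 0$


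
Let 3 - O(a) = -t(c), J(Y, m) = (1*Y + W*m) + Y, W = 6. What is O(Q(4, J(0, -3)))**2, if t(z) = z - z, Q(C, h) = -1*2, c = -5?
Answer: 9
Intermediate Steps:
J(Y, m) = 2*Y + 6*m (J(Y, m) = (1*Y + 6*m) + Y = (Y + 6*m) + Y = 2*Y + 6*m)
Q(C, h) = -2
t(z) = 0
O(a) = 3 (O(a) = 3 - (-1)*0 = 3 - 1*0 = 3 + 0 = 3)
O(Q(4, J(0, -3)))**2 = 3**2 = 9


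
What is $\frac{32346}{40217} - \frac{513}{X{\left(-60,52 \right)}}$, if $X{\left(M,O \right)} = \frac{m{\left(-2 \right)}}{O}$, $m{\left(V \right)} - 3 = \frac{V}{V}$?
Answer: $- \frac{268174827}{40217} \approx -6668.2$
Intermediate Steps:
$m{\left(V \right)} = 4$ ($m{\left(V \right)} = 3 + \frac{V}{V} = 3 + 1 = 4$)
$X{\left(M,O \right)} = \frac{4}{O}$
$\frac{32346}{40217} - \frac{513}{X{\left(-60,52 \right)}} = \frac{32346}{40217} - \frac{513}{4 \cdot \frac{1}{52}} = 32346 \cdot \frac{1}{40217} - \frac{513}{4 \cdot \frac{1}{52}} = \frac{32346}{40217} - 513 \frac{1}{\frac{1}{13}} = \frac{32346}{40217} - 6669 = - \frac{268174827}{40217}$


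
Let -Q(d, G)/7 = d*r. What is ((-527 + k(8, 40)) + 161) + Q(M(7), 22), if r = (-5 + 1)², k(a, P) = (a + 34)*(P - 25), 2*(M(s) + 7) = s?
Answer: 656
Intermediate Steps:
M(s) = -7 + s/2
k(a, P) = (-25 + P)*(34 + a) (k(a, P) = (34 + a)*(-25 + P) = (-25 + P)*(34 + a))
r = 16 (r = (-4)² = 16)
Q(d, G) = -112*d (Q(d, G) = -7*d*16 = -112*d)
((-527 + k(8, 40)) + 161) + Q(M(7), 22) = ((-527 + (-850 - 25*8 + 34*40 + 40*8)) + 161) - 112*(-7 + (½)*7) = ((-527 + (-850 - 200 + 1360 + 320)) + 161) - 112*(-7 + 7/2) = ((-527 + 630) + 161) - 112*(-7/2) = (103 + 161) + 392 = 264 + 392 = 656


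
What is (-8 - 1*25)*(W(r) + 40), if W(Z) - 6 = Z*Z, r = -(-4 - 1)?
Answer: -2343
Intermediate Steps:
r = 5 (r = -1*(-5) = 5)
W(Z) = 6 + Z² (W(Z) = 6 + Z*Z = 6 + Z²)
(-8 - 1*25)*(W(r) + 40) = (-8 - 1*25)*((6 + 5²) + 40) = (-8 - 25)*((6 + 25) + 40) = -33*(31 + 40) = -33*71 = -2343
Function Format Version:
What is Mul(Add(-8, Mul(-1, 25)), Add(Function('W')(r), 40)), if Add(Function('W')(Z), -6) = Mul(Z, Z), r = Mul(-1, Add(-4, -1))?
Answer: -2343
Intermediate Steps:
r = 5 (r = Mul(-1, -5) = 5)
Function('W')(Z) = Add(6, Pow(Z, 2)) (Function('W')(Z) = Add(6, Mul(Z, Z)) = Add(6, Pow(Z, 2)))
Mul(Add(-8, Mul(-1, 25)), Add(Function('W')(r), 40)) = Mul(Add(-8, Mul(-1, 25)), Add(Add(6, Pow(5, 2)), 40)) = Mul(Add(-8, -25), Add(Add(6, 25), 40)) = Mul(-33, Add(31, 40)) = Mul(-33, 71) = -2343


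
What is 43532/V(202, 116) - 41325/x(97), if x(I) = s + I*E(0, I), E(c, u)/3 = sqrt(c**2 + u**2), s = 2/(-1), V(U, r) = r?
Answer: 12238970/32741 ≈ 373.81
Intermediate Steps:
s = -2 (s = 2*(-1) = -2)
E(c, u) = 3*sqrt(c**2 + u**2)
x(I) = -2 + 3*I*sqrt(I**2) (x(I) = -2 + I*(3*sqrt(0**2 + I**2)) = -2 + I*(3*sqrt(0 + I**2)) = -2 + I*(3*sqrt(I**2)) = -2 + 3*I*sqrt(I**2))
43532/V(202, 116) - 41325/x(97) = 43532/116 - 41325/(-2 + 3*97*sqrt(97**2)) = 43532*(1/116) - 41325/(-2 + 3*97*sqrt(9409)) = 10883/29 - 41325/(-2 + 3*97*97) = 10883/29 - 41325/(-2 + 28227) = 10883/29 - 41325/28225 = 10883/29 - 41325*1/28225 = 10883/29 - 1653/1129 = 12238970/32741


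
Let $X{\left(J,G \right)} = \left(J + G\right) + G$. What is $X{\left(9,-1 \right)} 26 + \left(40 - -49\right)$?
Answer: $271$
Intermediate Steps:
$X{\left(J,G \right)} = J + 2 G$ ($X{\left(J,G \right)} = \left(G + J\right) + G = J + 2 G$)
$X{\left(9,-1 \right)} 26 + \left(40 - -49\right) = \left(9 + 2 \left(-1\right)\right) 26 + \left(40 - -49\right) = \left(9 - 2\right) 26 + \left(40 + 49\right) = 7 \cdot 26 + 89 = 182 + 89 = 271$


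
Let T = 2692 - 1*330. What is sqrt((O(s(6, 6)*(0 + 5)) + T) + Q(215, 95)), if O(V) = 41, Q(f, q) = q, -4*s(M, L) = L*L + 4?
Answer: sqrt(2498) ≈ 49.980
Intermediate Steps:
s(M, L) = -1 - L**2/4 (s(M, L) = -(L*L + 4)/4 = -(L**2 + 4)/4 = -(4 + L**2)/4 = -1 - L**2/4)
T = 2362 (T = 2692 - 330 = 2362)
sqrt((O(s(6, 6)*(0 + 5)) + T) + Q(215, 95)) = sqrt((41 + 2362) + 95) = sqrt(2403 + 95) = sqrt(2498)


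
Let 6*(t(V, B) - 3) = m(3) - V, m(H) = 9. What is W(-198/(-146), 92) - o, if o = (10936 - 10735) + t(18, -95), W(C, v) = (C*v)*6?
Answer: 79731/146 ≈ 546.10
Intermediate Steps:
t(V, B) = 9/2 - V/6 (t(V, B) = 3 + (9 - V)/6 = 3 + (3/2 - V/6) = 9/2 - V/6)
W(C, v) = 6*C*v
o = 405/2 (o = (10936 - 10735) + (9/2 - 1/6*18) = 201 + (9/2 - 3) = 201 + 3/2 = 405/2 ≈ 202.50)
W(-198/(-146), 92) - o = 6*(-198/(-146))*92 - 1*405/2 = 6*(-198*(-1/146))*92 - 405/2 = 6*(99/73)*92 - 405/2 = 54648/73 - 405/2 = 79731/146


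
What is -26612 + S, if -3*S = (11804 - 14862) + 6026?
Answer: -82804/3 ≈ -27601.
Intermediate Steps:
S = -2968/3 (S = -((11804 - 14862) + 6026)/3 = -(-3058 + 6026)/3 = -⅓*2968 = -2968/3 ≈ -989.33)
-26612 + S = -26612 - 2968/3 = -82804/3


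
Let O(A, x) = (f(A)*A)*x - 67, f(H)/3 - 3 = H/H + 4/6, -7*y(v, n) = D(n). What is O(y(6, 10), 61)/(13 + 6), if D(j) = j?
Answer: -1287/19 ≈ -67.737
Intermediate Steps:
y(v, n) = -n/7
f(H) = 14 (f(H) = 9 + 3*(H/H + 4/6) = 9 + 3*(1 + 4*(⅙)) = 9 + 3*(1 + ⅔) = 9 + 3*(5/3) = 9 + 5 = 14)
O(A, x) = -67 + 14*A*x (O(A, x) = (14*A)*x - 67 = 14*A*x - 67 = -67 + 14*A*x)
O(y(6, 10), 61)/(13 + 6) = (-67 + 14*(-⅐*10)*61)/(13 + 6) = (-67 + 14*(-10/7)*61)/19 = (-67 - 1220)*(1/19) = -1287*1/19 = -1287/19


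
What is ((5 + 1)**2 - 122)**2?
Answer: 7396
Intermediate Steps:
((5 + 1)**2 - 122)**2 = (6**2 - 122)**2 = (36 - 122)**2 = (-86)**2 = 7396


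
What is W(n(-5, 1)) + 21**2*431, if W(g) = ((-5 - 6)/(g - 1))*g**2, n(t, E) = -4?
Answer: 950531/5 ≈ 1.9011e+5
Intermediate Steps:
W(g) = -11*g**2/(-1 + g) (W(g) = (-11/(-1 + g))*g**2 = -11*g**2/(-1 + g))
W(n(-5, 1)) + 21**2*431 = -11*(-4)**2/(-1 - 4) + 21**2*431 = -11*16/(-5) + 441*431 = -11*16*(-1/5) + 190071 = 176/5 + 190071 = 950531/5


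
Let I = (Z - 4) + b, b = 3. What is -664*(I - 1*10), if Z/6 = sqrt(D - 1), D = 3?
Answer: 7304 - 3984*sqrt(2) ≈ 1669.8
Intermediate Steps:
Z = 6*sqrt(2) (Z = 6*sqrt(3 - 1) = 6*sqrt(2) ≈ 8.4853)
I = -1 + 6*sqrt(2) (I = (6*sqrt(2) - 4) + 3 = (-4 + 6*sqrt(2)) + 3 = -1 + 6*sqrt(2) ≈ 7.4853)
-664*(I - 1*10) = -664*((-1 + 6*sqrt(2)) - 1*10) = -664*((-1 + 6*sqrt(2)) - 10) = -664*(-11 + 6*sqrt(2)) = 7304 - 3984*sqrt(2)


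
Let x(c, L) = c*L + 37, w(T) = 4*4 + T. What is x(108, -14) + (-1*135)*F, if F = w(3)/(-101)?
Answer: -146410/101 ≈ -1449.6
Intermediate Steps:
w(T) = 16 + T
x(c, L) = 37 + L*c (x(c, L) = L*c + 37 = 37 + L*c)
F = -19/101 (F = (16 + 3)/(-101) = 19*(-1/101) = -19/101 ≈ -0.18812)
x(108, -14) + (-1*135)*F = (37 - 14*108) - 1*135*(-19/101) = (37 - 1512) - 135*(-19/101) = -1475 + 2565/101 = -146410/101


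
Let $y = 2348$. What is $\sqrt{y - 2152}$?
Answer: $14$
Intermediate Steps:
$\sqrt{y - 2152} = \sqrt{2348 - 2152} = \sqrt{196} = 14$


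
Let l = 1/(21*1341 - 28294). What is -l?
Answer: 1/133 ≈ 0.0075188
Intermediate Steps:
l = -1/133 (l = 1/(28161 - 28294) = 1/(-133) = -1/133 ≈ -0.0075188)
-l = -1*(-1/133) = 1/133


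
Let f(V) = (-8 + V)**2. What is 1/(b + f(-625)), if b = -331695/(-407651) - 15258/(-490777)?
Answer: 200065734827/80164308230311776 ≈ 2.4957e-6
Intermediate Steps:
b = 169008215973/200065734827 (b = -331695*(-1/407651) - 15258*(-1/490777) = 331695/407651 + 15258/490777 = 169008215973/200065734827 ≈ 0.84476)
1/(b + f(-625)) = 1/(169008215973/200065734827 + (-8 - 625)**2) = 1/(169008215973/200065734827 + (-633)**2) = 1/(169008215973/200065734827 + 400689) = 1/(80164308230311776/200065734827) = 200065734827/80164308230311776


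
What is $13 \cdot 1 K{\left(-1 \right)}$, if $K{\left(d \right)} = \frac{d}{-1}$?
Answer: $13$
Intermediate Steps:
$K{\left(d \right)} = - d$ ($K{\left(d \right)} = d \left(-1\right) = - d$)
$13 \cdot 1 K{\left(-1 \right)} = 13 \cdot 1 \left(\left(-1\right) \left(-1\right)\right) = 13 \cdot 1 = 13$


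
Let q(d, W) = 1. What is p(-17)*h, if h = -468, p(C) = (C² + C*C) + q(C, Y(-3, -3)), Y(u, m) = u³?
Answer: -270972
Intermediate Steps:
p(C) = 1 + 2*C² (p(C) = (C² + C*C) + 1 = (C² + C²) + 1 = 2*C² + 1 = 1 + 2*C²)
p(-17)*h = (1 + 2*(-17)²)*(-468) = (1 + 2*289)*(-468) = (1 + 578)*(-468) = 579*(-468) = -270972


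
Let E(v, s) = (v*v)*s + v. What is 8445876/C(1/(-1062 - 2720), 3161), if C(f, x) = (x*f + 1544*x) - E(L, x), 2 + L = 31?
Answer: 31942303032/8404183267 ≈ 3.8008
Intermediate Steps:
L = 29 (L = -2 + 31 = 29)
E(v, s) = v + s*v² (E(v, s) = v²*s + v = s*v² + v = v + s*v²)
C(f, x) = -29 + 703*x + f*x (C(f, x) = (x*f + 1544*x) - 29*(1 + x*29) = (f*x + 1544*x) - 29*(1 + 29*x) = (1544*x + f*x) - (29 + 841*x) = (1544*x + f*x) + (-29 - 841*x) = -29 + 703*x + f*x)
8445876/C(1/(-1062 - 2720), 3161) = 8445876/(-29 + 703*3161 + 3161/(-1062 - 2720)) = 8445876/(-29 + 2222183 + 3161/(-3782)) = 8445876/(-29 + 2222183 - 1/3782*3161) = 8445876/(-29 + 2222183 - 3161/3782) = 8445876/(8404183267/3782) = 8445876*(3782/8404183267) = 31942303032/8404183267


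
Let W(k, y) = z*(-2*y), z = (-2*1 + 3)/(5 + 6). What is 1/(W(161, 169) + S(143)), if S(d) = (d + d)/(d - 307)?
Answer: -902/29289 ≈ -0.030797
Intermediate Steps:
z = 1/11 (z = (-2 + 3)/11 = 1*(1/11) = 1/11 ≈ 0.090909)
S(d) = 2*d/(-307 + d) (S(d) = (2*d)/(-307 + d) = 2*d/(-307 + d))
W(k, y) = -2*y/11 (W(k, y) = (-2*y)/11 = -2*y/11)
1/(W(161, 169) + S(143)) = 1/(-2/11*169 + 2*143/(-307 + 143)) = 1/(-338/11 + 2*143/(-164)) = 1/(-338/11 + 2*143*(-1/164)) = 1/(-338/11 - 143/82) = 1/(-29289/902) = -902/29289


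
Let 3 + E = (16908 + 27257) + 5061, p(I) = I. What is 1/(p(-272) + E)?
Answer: 1/48951 ≈ 2.0429e-5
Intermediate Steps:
E = 49223 (E = -3 + ((16908 + 27257) + 5061) = -3 + (44165 + 5061) = -3 + 49226 = 49223)
1/(p(-272) + E) = 1/(-272 + 49223) = 1/48951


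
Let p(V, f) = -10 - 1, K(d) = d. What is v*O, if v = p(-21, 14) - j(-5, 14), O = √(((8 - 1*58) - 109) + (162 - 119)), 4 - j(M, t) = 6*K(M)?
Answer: -90*I*√29 ≈ -484.67*I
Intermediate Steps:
p(V, f) = -11
j(M, t) = 4 - 6*M
O = 2*I*√29 (O = √(((8 - 58) - 109) + 43) = √((-50 - 109) + 43) = √(-159 + 43) = √(-116) = 2*I*√29 ≈ 10.77*I)
v = -45 (v = -11 - (4 - 6*(-5)) = -11 - (4 + 30) = -11 - 1*34 = -11 - 34 = -45)
v*O = -90*I*√29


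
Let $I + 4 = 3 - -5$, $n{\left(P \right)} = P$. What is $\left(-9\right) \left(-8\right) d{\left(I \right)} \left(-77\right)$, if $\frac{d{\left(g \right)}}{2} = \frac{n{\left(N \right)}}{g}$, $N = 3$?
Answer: $-8316$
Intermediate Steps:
$I = 4$ ($I = -4 + \left(3 - -5\right) = -4 + \left(3 + 5\right) = -4 + 8 = 4$)
$d{\left(g \right)} = \frac{6}{g}$ ($d{\left(g \right)} = 2 \frac{3}{g} = \frac{6}{g}$)
$\left(-9\right) \left(-8\right) d{\left(I \right)} \left(-77\right) = \left(-9\right) \left(-8\right) \frac{6}{4} \left(-77\right) = 72 \cdot 6 \cdot \frac{1}{4} \left(-77\right) = 72 \cdot \frac{3}{2} \left(-77\right) = 108 \left(-77\right) = -8316$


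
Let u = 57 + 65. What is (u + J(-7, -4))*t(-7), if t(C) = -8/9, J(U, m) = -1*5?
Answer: -104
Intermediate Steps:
J(U, m) = -5
u = 122
t(C) = -8/9 (t(C) = -8*1/9 = -8/9)
(u + J(-7, -4))*t(-7) = (122 - 5)*(-8/9) = 117*(-8/9) = -104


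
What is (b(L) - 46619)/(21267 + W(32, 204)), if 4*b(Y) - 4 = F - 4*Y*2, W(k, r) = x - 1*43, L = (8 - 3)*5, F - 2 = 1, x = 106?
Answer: -20741/9480 ≈ -2.1879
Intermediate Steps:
F = 3 (F = 2 + 1 = 3)
L = 25 (L = 5*5 = 25)
W(k, r) = 63 (W(k, r) = 106 - 1*43 = 106 - 43 = 63)
b(Y) = 7/4 - 2*Y (b(Y) = 1 + (3 - 4*Y*2)/4 = 1 + (3 - 8*Y)/4 = 1 + (3/4 - 2*Y) = 7/4 - 2*Y)
(b(L) - 46619)/(21267 + W(32, 204)) = ((7/4 - 2*25) - 46619)/(21267 + 63) = ((7/4 - 50) - 46619)/21330 = (-193/4 - 46619)*(1/21330) = -186669/4*1/21330 = -20741/9480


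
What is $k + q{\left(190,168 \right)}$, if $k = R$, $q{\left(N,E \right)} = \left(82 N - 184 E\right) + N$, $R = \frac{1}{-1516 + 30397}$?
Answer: $- \frac{437316101}{28881} \approx -15142.0$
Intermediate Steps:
$R = \frac{1}{28881} \approx 3.4625 \cdot 10^{-5}$
$q{\left(N,E \right)} = - 184 E + 83 N$ ($q{\left(N,E \right)} = \left(- 184 E + 82 N\right) + N = - 184 E + 83 N$)
$k = \frac{1}{28881} \approx 3.4625 \cdot 10^{-5}$
$k + q{\left(190,168 \right)} = \frac{1}{28881} + \left(\left(-184\right) 168 + 83 \cdot 190\right) = \frac{1}{28881} + \left(-30912 + 15770\right) = \frac{1}{28881} - 15142 = - \frac{437316101}{28881}$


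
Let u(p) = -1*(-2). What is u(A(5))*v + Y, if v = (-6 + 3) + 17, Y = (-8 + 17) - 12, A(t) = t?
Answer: 25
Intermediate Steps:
Y = -3 (Y = 9 - 12 = -3)
v = 14 (v = -3 + 17 = 14)
u(p) = 2
u(A(5))*v + Y = 2*14 - 3 = 28 - 3 = 25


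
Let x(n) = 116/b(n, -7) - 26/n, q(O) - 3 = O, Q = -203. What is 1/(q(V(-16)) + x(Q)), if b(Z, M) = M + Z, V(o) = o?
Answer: -3045/40877 ≈ -0.074492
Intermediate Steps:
q(O) = 3 + O
x(n) = -26/n + 116/(-7 + n) (x(n) = 116/(-7 + n) - 26/n = -26/n + 116/(-7 + n))
1/(q(V(-16)) + x(Q)) = 1/((3 - 16) + 2*(91 + 45*(-203))/(-203*(-7 - 203))) = 1/(-13 + 2*(-1/203)*(91 - 9135)/(-210)) = 1/(-13 + 2*(-1/203)*(-1/210)*(-9044)) = 1/(-13 - 1292/3045) = 1/(-40877/3045) = -3045/40877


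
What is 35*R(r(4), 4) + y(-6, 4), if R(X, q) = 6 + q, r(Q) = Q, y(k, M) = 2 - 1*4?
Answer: 348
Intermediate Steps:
y(k, M) = -2 (y(k, M) = 2 - 4 = -2)
35*R(r(4), 4) + y(-6, 4) = 35*(6 + 4) - 2 = 35*10 - 2 = 350 - 2 = 348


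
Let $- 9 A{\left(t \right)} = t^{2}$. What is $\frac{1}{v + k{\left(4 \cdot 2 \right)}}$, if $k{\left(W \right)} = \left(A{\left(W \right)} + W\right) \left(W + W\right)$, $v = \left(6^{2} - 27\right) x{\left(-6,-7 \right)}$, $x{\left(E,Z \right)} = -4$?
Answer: $- \frac{9}{196} \approx -0.045918$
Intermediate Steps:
$A{\left(t \right)} = - \frac{t^{2}}{9}$
$v = -36$ ($v = \left(6^{2} - 27\right) \left(-4\right) = \left(36 - 27\right) \left(-4\right) = 9 \left(-4\right) = -36$)
$k{\left(W \right)} = 2 W \left(W - \frac{W^{2}}{9}\right)$ ($k{\left(W \right)} = \left(- \frac{W^{2}}{9} + W\right) \left(W + W\right) = \left(W - \frac{W^{2}}{9}\right) 2 W = 2 W \left(W - \frac{W^{2}}{9}\right)$)
$\frac{1}{v + k{\left(4 \cdot 2 \right)}} = \frac{1}{-36 + \frac{2 \left(4 \cdot 2\right)^{2} \left(9 - 4 \cdot 2\right)}{9}} = \frac{1}{-36 + \frac{2 \cdot 8^{2} \left(9 - 8\right)}{9}} = \frac{1}{-36 + \frac{2}{9} \cdot 64 \left(9 - 8\right)} = \frac{1}{-36 + \frac{2}{9} \cdot 64 \cdot 1} = \frac{1}{-36 + \frac{128}{9}} = \frac{1}{- \frac{196}{9}} = - \frac{9}{196}$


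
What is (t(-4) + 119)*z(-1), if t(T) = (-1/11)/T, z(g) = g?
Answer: -5237/44 ≈ -119.02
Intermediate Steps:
t(T) = -1/(11*T) (t(T) = (-1*1/11)/T = -1/(11*T))
(t(-4) + 119)*z(-1) = (-1/11/(-4) + 119)*(-1) = (-1/11*(-1/4) + 119)*(-1) = (1/44 + 119)*(-1) = (5237/44)*(-1) = -5237/44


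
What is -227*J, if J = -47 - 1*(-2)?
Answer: 10215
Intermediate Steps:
J = -45 (J = -47 + 2 = -45)
-227*J = -227*(-45) = 10215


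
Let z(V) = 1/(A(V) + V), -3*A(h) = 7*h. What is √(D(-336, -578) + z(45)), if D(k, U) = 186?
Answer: √167385/30 ≈ 13.638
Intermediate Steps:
A(h) = -7*h/3
z(V) = -3/(4*V) (z(V) = 1/(-7*V/3 + V) = 1/(-4*V/3) = -3/(4*V))
√(D(-336, -578) + z(45)) = √(186 - ¾/45) = √(186 - ¾*1/45) = √(186 - 1/60) = √(11159/60) = √167385/30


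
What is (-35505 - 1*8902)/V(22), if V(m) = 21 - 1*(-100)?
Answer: -367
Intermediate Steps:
V(m) = 121 (V(m) = 21 + 100 = 121)
(-35505 - 1*8902)/V(22) = (-35505 - 1*8902)/121 = (-35505 - 8902)*(1/121) = -44407*1/121 = -367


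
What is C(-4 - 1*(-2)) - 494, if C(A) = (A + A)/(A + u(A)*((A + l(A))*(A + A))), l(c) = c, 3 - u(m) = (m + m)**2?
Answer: -51868/105 ≈ -493.98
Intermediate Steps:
u(m) = 3 - 4*m**2 (u(m) = 3 - (m + m)**2 = 3 - (2*m)**2 = 3 - 4*m**2)
C(A) = 2*A/(A + 4*A**2*(3 - 4*A**2)) (C(A) = (A + A)/(A + (3 - 4*A**2)*((A + A)*(A + A))) = (2*A)/(A + (3 - 4*A**2)*((2*A)*(2*A))) = (2*A)/(A + (3 - 4*A**2)*(4*A**2)) = (2*A)/(A + 4*A**2*(3 - 4*A**2)) = 2*A/(A + 4*A**2*(3 - 4*A**2)))
C(-4 - 1*(-2)) - 494 = 2/(1 - 16*(-4 - 1*(-2))**3 + 12*(-4 - 1*(-2))) - 494 = 2/(1 - 16*(-4 + 2)**3 + 12*(-4 + 2)) - 494 = 2/(1 - 16*(-2)**3 + 12*(-2)) - 494 = 2/(1 - 16*(-8) - 24) - 494 = 2/(1 + 128 - 24) - 494 = 2/105 - 494 = -51868/105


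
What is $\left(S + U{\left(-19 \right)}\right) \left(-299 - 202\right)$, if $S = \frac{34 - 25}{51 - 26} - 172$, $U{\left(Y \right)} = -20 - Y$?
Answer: $\frac{2162316}{25} \approx 86493.0$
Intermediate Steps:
$S = - \frac{4291}{25}$ ($S = \frac{9}{25} - 172 = - \frac{4291}{25} \approx -171.64$)
$\left(S + U{\left(-19 \right)}\right) \left(-299 - 202\right) = \left(- \frac{4291}{25} - 1\right) \left(-299 - 202\right) = \left(- \frac{4291}{25} + \left(-20 + 19\right)\right) \left(-501\right) = \left(- \frac{4291}{25} - 1\right) \left(-501\right) = \left(- \frac{4316}{25}\right) \left(-501\right) = \frac{2162316}{25}$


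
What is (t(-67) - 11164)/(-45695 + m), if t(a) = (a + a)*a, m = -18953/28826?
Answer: 63013636/1317223023 ≈ 0.047838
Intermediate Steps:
m = -18953/28826 (m = -18953*1/28826 = -18953/28826 ≈ -0.65750)
t(a) = 2*a² (t(a) = (2*a)*a = 2*a²)
(t(-67) - 11164)/(-45695 + m) = (2*(-67)² - 11164)/(-45695 - 18953/28826) = (2*4489 - 11164)/(-1317223023/28826) = (8978 - 11164)*(-28826/1317223023) = -2186*(-28826/1317223023) = 63013636/1317223023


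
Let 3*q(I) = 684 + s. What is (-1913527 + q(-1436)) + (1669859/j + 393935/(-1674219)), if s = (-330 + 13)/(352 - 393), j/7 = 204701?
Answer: -188189841142786172944/98359005109953 ≈ -1.9133e+6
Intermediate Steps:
j = 1432907 (j = 7*204701 = 1432907)
s = 317/41 (s = -317/(-41) = -317*(-1/41) = 317/41 ≈ 7.7317)
q(I) = 28361/123 (q(I) = (684 + 317/41)/3 = (1/3)*(28361/41) = 28361/123)
(-1913527 + q(-1436)) + (1669859/j + 393935/(-1674219)) = (-1913527 + 28361/123) + (1669859/1432907 + 393935/(-1674219)) = -235335460/123 + (1669859*(1/1432907) + 393935*(-1/1674219)) = -235335460/123 + (1669859/1432907 - 393935/1674219) = -235335460/123 + 2231237446076/2399000124633 = -188189841142786172944/98359005109953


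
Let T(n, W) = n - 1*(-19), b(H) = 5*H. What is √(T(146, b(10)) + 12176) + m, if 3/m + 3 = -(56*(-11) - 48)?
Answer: 3/661 + √12341 ≈ 111.09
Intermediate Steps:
T(n, W) = 19 + n (T(n, W) = n + 19 = 19 + n)
m = 3/661 (m = 3/(-3 - (56*(-11) - 48)) = 3/(-3 - (-616 - 48)) = 3/(-3 - 1*(-664)) = 3/(-3 + 664) = 3/661 ≈ 0.0045386)
√(T(146, b(10)) + 12176) + m = √((19 + 146) + 12176) + 3/661 = √(165 + 12176) + 3/661 = √12341 + 3/661 = 3/661 + √12341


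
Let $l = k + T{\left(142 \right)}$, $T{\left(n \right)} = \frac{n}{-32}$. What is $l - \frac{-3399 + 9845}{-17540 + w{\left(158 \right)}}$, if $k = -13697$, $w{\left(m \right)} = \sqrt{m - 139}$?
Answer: $- \frac{67442493536123}{4922425296} + \frac{6446 \sqrt{19}}{307651581} \approx -13701.0$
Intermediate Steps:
$w{\left(m \right)} = \sqrt{-139 + m}$
$T{\left(n \right)} = - \frac{n}{32}$ ($T{\left(n \right)} = n \left(- \frac{1}{32}\right) = - \frac{n}{32}$)
$l = - \frac{219223}{16}$ ($l = -13697 - \frac{71}{16} = - \frac{219223}{16} \approx -13701.0$)
$l - \frac{-3399 + 9845}{-17540 + w{\left(158 \right)}} = - \frac{219223}{16} - \frac{-3399 + 9845}{-17540 + \sqrt{-139 + 158}} = - \frac{219223}{16} - \frac{6446}{-17540 + \sqrt{19}}$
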